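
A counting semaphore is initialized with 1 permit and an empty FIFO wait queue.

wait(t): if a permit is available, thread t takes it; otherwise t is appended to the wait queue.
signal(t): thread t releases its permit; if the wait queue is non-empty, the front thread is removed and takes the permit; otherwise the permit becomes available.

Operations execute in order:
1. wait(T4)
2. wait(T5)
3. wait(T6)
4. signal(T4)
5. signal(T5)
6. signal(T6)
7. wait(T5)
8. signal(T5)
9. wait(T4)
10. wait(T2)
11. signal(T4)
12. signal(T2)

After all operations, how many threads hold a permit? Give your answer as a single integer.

Step 1: wait(T4) -> count=0 queue=[] holders={T4}
Step 2: wait(T5) -> count=0 queue=[T5] holders={T4}
Step 3: wait(T6) -> count=0 queue=[T5,T6] holders={T4}
Step 4: signal(T4) -> count=0 queue=[T6] holders={T5}
Step 5: signal(T5) -> count=0 queue=[] holders={T6}
Step 6: signal(T6) -> count=1 queue=[] holders={none}
Step 7: wait(T5) -> count=0 queue=[] holders={T5}
Step 8: signal(T5) -> count=1 queue=[] holders={none}
Step 9: wait(T4) -> count=0 queue=[] holders={T4}
Step 10: wait(T2) -> count=0 queue=[T2] holders={T4}
Step 11: signal(T4) -> count=0 queue=[] holders={T2}
Step 12: signal(T2) -> count=1 queue=[] holders={none}
Final holders: {none} -> 0 thread(s)

Answer: 0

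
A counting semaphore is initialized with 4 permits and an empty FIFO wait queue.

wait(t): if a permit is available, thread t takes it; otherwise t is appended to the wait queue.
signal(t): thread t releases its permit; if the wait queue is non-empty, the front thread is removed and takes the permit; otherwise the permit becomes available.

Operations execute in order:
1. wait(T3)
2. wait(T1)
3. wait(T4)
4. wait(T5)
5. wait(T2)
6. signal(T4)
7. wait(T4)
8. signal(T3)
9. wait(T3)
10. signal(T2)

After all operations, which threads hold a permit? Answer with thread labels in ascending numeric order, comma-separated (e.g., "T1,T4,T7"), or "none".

Answer: T1,T3,T4,T5

Derivation:
Step 1: wait(T3) -> count=3 queue=[] holders={T3}
Step 2: wait(T1) -> count=2 queue=[] holders={T1,T3}
Step 3: wait(T4) -> count=1 queue=[] holders={T1,T3,T4}
Step 4: wait(T5) -> count=0 queue=[] holders={T1,T3,T4,T5}
Step 5: wait(T2) -> count=0 queue=[T2] holders={T1,T3,T4,T5}
Step 6: signal(T4) -> count=0 queue=[] holders={T1,T2,T3,T5}
Step 7: wait(T4) -> count=0 queue=[T4] holders={T1,T2,T3,T5}
Step 8: signal(T3) -> count=0 queue=[] holders={T1,T2,T4,T5}
Step 9: wait(T3) -> count=0 queue=[T3] holders={T1,T2,T4,T5}
Step 10: signal(T2) -> count=0 queue=[] holders={T1,T3,T4,T5}
Final holders: T1,T3,T4,T5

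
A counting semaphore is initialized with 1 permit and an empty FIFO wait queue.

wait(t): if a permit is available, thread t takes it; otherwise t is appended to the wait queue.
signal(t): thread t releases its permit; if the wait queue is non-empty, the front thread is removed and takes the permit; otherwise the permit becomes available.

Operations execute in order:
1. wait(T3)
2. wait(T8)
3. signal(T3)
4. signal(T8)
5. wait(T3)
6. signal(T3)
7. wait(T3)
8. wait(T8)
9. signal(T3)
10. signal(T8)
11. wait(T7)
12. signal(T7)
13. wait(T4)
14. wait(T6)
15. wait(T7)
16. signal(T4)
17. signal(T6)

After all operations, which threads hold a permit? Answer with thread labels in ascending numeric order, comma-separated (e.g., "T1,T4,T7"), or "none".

Step 1: wait(T3) -> count=0 queue=[] holders={T3}
Step 2: wait(T8) -> count=0 queue=[T8] holders={T3}
Step 3: signal(T3) -> count=0 queue=[] holders={T8}
Step 4: signal(T8) -> count=1 queue=[] holders={none}
Step 5: wait(T3) -> count=0 queue=[] holders={T3}
Step 6: signal(T3) -> count=1 queue=[] holders={none}
Step 7: wait(T3) -> count=0 queue=[] holders={T3}
Step 8: wait(T8) -> count=0 queue=[T8] holders={T3}
Step 9: signal(T3) -> count=0 queue=[] holders={T8}
Step 10: signal(T8) -> count=1 queue=[] holders={none}
Step 11: wait(T7) -> count=0 queue=[] holders={T7}
Step 12: signal(T7) -> count=1 queue=[] holders={none}
Step 13: wait(T4) -> count=0 queue=[] holders={T4}
Step 14: wait(T6) -> count=0 queue=[T6] holders={T4}
Step 15: wait(T7) -> count=0 queue=[T6,T7] holders={T4}
Step 16: signal(T4) -> count=0 queue=[T7] holders={T6}
Step 17: signal(T6) -> count=0 queue=[] holders={T7}
Final holders: T7

Answer: T7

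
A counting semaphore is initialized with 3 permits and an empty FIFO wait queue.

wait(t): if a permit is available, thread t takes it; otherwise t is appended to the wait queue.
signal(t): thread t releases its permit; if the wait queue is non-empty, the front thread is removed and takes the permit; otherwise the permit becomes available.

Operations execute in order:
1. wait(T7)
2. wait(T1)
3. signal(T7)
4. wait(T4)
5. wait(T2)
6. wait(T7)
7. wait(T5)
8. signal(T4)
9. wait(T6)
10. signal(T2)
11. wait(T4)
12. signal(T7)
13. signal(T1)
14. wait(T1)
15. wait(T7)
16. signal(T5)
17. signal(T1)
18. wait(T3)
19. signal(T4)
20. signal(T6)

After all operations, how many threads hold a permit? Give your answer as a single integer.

Answer: 2

Derivation:
Step 1: wait(T7) -> count=2 queue=[] holders={T7}
Step 2: wait(T1) -> count=1 queue=[] holders={T1,T7}
Step 3: signal(T7) -> count=2 queue=[] holders={T1}
Step 4: wait(T4) -> count=1 queue=[] holders={T1,T4}
Step 5: wait(T2) -> count=0 queue=[] holders={T1,T2,T4}
Step 6: wait(T7) -> count=0 queue=[T7] holders={T1,T2,T4}
Step 7: wait(T5) -> count=0 queue=[T7,T5] holders={T1,T2,T4}
Step 8: signal(T4) -> count=0 queue=[T5] holders={T1,T2,T7}
Step 9: wait(T6) -> count=0 queue=[T5,T6] holders={T1,T2,T7}
Step 10: signal(T2) -> count=0 queue=[T6] holders={T1,T5,T7}
Step 11: wait(T4) -> count=0 queue=[T6,T4] holders={T1,T5,T7}
Step 12: signal(T7) -> count=0 queue=[T4] holders={T1,T5,T6}
Step 13: signal(T1) -> count=0 queue=[] holders={T4,T5,T6}
Step 14: wait(T1) -> count=0 queue=[T1] holders={T4,T5,T6}
Step 15: wait(T7) -> count=0 queue=[T1,T7] holders={T4,T5,T6}
Step 16: signal(T5) -> count=0 queue=[T7] holders={T1,T4,T6}
Step 17: signal(T1) -> count=0 queue=[] holders={T4,T6,T7}
Step 18: wait(T3) -> count=0 queue=[T3] holders={T4,T6,T7}
Step 19: signal(T4) -> count=0 queue=[] holders={T3,T6,T7}
Step 20: signal(T6) -> count=1 queue=[] holders={T3,T7}
Final holders: {T3,T7} -> 2 thread(s)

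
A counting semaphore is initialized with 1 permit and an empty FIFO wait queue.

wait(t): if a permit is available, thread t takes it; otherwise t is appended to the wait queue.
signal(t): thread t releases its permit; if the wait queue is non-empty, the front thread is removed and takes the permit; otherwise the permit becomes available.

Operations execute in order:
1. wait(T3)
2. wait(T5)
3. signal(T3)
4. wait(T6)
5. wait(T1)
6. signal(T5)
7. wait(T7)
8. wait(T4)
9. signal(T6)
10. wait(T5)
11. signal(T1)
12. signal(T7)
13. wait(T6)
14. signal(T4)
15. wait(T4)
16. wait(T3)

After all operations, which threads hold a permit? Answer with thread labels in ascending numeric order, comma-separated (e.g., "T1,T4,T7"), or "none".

Step 1: wait(T3) -> count=0 queue=[] holders={T3}
Step 2: wait(T5) -> count=0 queue=[T5] holders={T3}
Step 3: signal(T3) -> count=0 queue=[] holders={T5}
Step 4: wait(T6) -> count=0 queue=[T6] holders={T5}
Step 5: wait(T1) -> count=0 queue=[T6,T1] holders={T5}
Step 6: signal(T5) -> count=0 queue=[T1] holders={T6}
Step 7: wait(T7) -> count=0 queue=[T1,T7] holders={T6}
Step 8: wait(T4) -> count=0 queue=[T1,T7,T4] holders={T6}
Step 9: signal(T6) -> count=0 queue=[T7,T4] holders={T1}
Step 10: wait(T5) -> count=0 queue=[T7,T4,T5] holders={T1}
Step 11: signal(T1) -> count=0 queue=[T4,T5] holders={T7}
Step 12: signal(T7) -> count=0 queue=[T5] holders={T4}
Step 13: wait(T6) -> count=0 queue=[T5,T6] holders={T4}
Step 14: signal(T4) -> count=0 queue=[T6] holders={T5}
Step 15: wait(T4) -> count=0 queue=[T6,T4] holders={T5}
Step 16: wait(T3) -> count=0 queue=[T6,T4,T3] holders={T5}
Final holders: T5

Answer: T5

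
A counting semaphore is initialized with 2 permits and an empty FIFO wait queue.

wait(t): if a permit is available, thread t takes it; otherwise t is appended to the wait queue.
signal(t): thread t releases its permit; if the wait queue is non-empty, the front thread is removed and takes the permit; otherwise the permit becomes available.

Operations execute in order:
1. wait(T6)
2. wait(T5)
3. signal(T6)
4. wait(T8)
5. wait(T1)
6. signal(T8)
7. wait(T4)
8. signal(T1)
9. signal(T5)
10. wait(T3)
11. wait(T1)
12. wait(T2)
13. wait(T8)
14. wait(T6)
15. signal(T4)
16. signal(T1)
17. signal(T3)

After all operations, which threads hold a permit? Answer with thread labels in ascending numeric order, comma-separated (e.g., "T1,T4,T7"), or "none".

Step 1: wait(T6) -> count=1 queue=[] holders={T6}
Step 2: wait(T5) -> count=0 queue=[] holders={T5,T6}
Step 3: signal(T6) -> count=1 queue=[] holders={T5}
Step 4: wait(T8) -> count=0 queue=[] holders={T5,T8}
Step 5: wait(T1) -> count=0 queue=[T1] holders={T5,T8}
Step 6: signal(T8) -> count=0 queue=[] holders={T1,T5}
Step 7: wait(T4) -> count=0 queue=[T4] holders={T1,T5}
Step 8: signal(T1) -> count=0 queue=[] holders={T4,T5}
Step 9: signal(T5) -> count=1 queue=[] holders={T4}
Step 10: wait(T3) -> count=0 queue=[] holders={T3,T4}
Step 11: wait(T1) -> count=0 queue=[T1] holders={T3,T4}
Step 12: wait(T2) -> count=0 queue=[T1,T2] holders={T3,T4}
Step 13: wait(T8) -> count=0 queue=[T1,T2,T8] holders={T3,T4}
Step 14: wait(T6) -> count=0 queue=[T1,T2,T8,T6] holders={T3,T4}
Step 15: signal(T4) -> count=0 queue=[T2,T8,T6] holders={T1,T3}
Step 16: signal(T1) -> count=0 queue=[T8,T6] holders={T2,T3}
Step 17: signal(T3) -> count=0 queue=[T6] holders={T2,T8}
Final holders: T2,T8

Answer: T2,T8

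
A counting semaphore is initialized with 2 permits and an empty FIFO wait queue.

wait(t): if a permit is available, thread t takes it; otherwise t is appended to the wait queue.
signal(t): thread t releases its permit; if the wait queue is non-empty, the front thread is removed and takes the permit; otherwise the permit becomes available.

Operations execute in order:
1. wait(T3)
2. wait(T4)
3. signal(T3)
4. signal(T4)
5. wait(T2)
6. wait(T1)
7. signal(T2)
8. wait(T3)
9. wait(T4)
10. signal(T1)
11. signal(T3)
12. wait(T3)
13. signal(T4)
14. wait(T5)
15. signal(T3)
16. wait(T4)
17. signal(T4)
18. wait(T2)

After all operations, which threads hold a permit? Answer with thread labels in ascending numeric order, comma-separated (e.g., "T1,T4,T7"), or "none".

Step 1: wait(T3) -> count=1 queue=[] holders={T3}
Step 2: wait(T4) -> count=0 queue=[] holders={T3,T4}
Step 3: signal(T3) -> count=1 queue=[] holders={T4}
Step 4: signal(T4) -> count=2 queue=[] holders={none}
Step 5: wait(T2) -> count=1 queue=[] holders={T2}
Step 6: wait(T1) -> count=0 queue=[] holders={T1,T2}
Step 7: signal(T2) -> count=1 queue=[] holders={T1}
Step 8: wait(T3) -> count=0 queue=[] holders={T1,T3}
Step 9: wait(T4) -> count=0 queue=[T4] holders={T1,T3}
Step 10: signal(T1) -> count=0 queue=[] holders={T3,T4}
Step 11: signal(T3) -> count=1 queue=[] holders={T4}
Step 12: wait(T3) -> count=0 queue=[] holders={T3,T4}
Step 13: signal(T4) -> count=1 queue=[] holders={T3}
Step 14: wait(T5) -> count=0 queue=[] holders={T3,T5}
Step 15: signal(T3) -> count=1 queue=[] holders={T5}
Step 16: wait(T4) -> count=0 queue=[] holders={T4,T5}
Step 17: signal(T4) -> count=1 queue=[] holders={T5}
Step 18: wait(T2) -> count=0 queue=[] holders={T2,T5}
Final holders: T2,T5

Answer: T2,T5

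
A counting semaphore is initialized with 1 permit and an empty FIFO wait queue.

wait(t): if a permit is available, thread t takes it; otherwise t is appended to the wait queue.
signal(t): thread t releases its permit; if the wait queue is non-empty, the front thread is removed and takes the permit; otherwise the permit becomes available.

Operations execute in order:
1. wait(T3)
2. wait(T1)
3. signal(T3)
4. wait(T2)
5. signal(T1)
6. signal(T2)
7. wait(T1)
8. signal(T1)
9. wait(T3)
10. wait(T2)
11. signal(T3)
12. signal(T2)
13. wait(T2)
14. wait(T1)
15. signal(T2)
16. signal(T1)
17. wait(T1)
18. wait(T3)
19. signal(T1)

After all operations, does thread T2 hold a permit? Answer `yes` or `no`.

Step 1: wait(T3) -> count=0 queue=[] holders={T3}
Step 2: wait(T1) -> count=0 queue=[T1] holders={T3}
Step 3: signal(T3) -> count=0 queue=[] holders={T1}
Step 4: wait(T2) -> count=0 queue=[T2] holders={T1}
Step 5: signal(T1) -> count=0 queue=[] holders={T2}
Step 6: signal(T2) -> count=1 queue=[] holders={none}
Step 7: wait(T1) -> count=0 queue=[] holders={T1}
Step 8: signal(T1) -> count=1 queue=[] holders={none}
Step 9: wait(T3) -> count=0 queue=[] holders={T3}
Step 10: wait(T2) -> count=0 queue=[T2] holders={T3}
Step 11: signal(T3) -> count=0 queue=[] holders={T2}
Step 12: signal(T2) -> count=1 queue=[] holders={none}
Step 13: wait(T2) -> count=0 queue=[] holders={T2}
Step 14: wait(T1) -> count=0 queue=[T1] holders={T2}
Step 15: signal(T2) -> count=0 queue=[] holders={T1}
Step 16: signal(T1) -> count=1 queue=[] holders={none}
Step 17: wait(T1) -> count=0 queue=[] holders={T1}
Step 18: wait(T3) -> count=0 queue=[T3] holders={T1}
Step 19: signal(T1) -> count=0 queue=[] holders={T3}
Final holders: {T3} -> T2 not in holders

Answer: no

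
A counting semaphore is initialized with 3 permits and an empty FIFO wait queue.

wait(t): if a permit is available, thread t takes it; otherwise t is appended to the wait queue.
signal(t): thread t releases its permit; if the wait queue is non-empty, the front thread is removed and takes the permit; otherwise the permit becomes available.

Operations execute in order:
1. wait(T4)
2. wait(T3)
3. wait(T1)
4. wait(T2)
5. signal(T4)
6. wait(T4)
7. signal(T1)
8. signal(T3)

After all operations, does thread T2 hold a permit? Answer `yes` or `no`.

Answer: yes

Derivation:
Step 1: wait(T4) -> count=2 queue=[] holders={T4}
Step 2: wait(T3) -> count=1 queue=[] holders={T3,T4}
Step 3: wait(T1) -> count=0 queue=[] holders={T1,T3,T4}
Step 4: wait(T2) -> count=0 queue=[T2] holders={T1,T3,T4}
Step 5: signal(T4) -> count=0 queue=[] holders={T1,T2,T3}
Step 6: wait(T4) -> count=0 queue=[T4] holders={T1,T2,T3}
Step 7: signal(T1) -> count=0 queue=[] holders={T2,T3,T4}
Step 8: signal(T3) -> count=1 queue=[] holders={T2,T4}
Final holders: {T2,T4} -> T2 in holders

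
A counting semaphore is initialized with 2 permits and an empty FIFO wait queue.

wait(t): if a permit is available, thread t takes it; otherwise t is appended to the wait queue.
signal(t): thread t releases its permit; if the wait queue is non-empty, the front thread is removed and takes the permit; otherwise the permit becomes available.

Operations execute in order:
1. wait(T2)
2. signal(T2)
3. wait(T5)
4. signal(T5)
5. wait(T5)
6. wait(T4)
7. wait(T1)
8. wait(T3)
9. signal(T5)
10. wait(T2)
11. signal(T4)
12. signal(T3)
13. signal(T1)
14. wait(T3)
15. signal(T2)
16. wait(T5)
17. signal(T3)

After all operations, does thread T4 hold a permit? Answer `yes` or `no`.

Answer: no

Derivation:
Step 1: wait(T2) -> count=1 queue=[] holders={T2}
Step 2: signal(T2) -> count=2 queue=[] holders={none}
Step 3: wait(T5) -> count=1 queue=[] holders={T5}
Step 4: signal(T5) -> count=2 queue=[] holders={none}
Step 5: wait(T5) -> count=1 queue=[] holders={T5}
Step 6: wait(T4) -> count=0 queue=[] holders={T4,T5}
Step 7: wait(T1) -> count=0 queue=[T1] holders={T4,T5}
Step 8: wait(T3) -> count=0 queue=[T1,T3] holders={T4,T5}
Step 9: signal(T5) -> count=0 queue=[T3] holders={T1,T4}
Step 10: wait(T2) -> count=0 queue=[T3,T2] holders={T1,T4}
Step 11: signal(T4) -> count=0 queue=[T2] holders={T1,T3}
Step 12: signal(T3) -> count=0 queue=[] holders={T1,T2}
Step 13: signal(T1) -> count=1 queue=[] holders={T2}
Step 14: wait(T3) -> count=0 queue=[] holders={T2,T3}
Step 15: signal(T2) -> count=1 queue=[] holders={T3}
Step 16: wait(T5) -> count=0 queue=[] holders={T3,T5}
Step 17: signal(T3) -> count=1 queue=[] holders={T5}
Final holders: {T5} -> T4 not in holders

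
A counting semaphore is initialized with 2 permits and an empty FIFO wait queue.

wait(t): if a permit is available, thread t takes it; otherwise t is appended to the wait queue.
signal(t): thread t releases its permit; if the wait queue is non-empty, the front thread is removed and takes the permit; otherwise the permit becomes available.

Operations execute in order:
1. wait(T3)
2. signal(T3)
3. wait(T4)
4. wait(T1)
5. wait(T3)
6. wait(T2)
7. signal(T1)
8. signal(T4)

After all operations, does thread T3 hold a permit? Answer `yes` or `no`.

Answer: yes

Derivation:
Step 1: wait(T3) -> count=1 queue=[] holders={T3}
Step 2: signal(T3) -> count=2 queue=[] holders={none}
Step 3: wait(T4) -> count=1 queue=[] holders={T4}
Step 4: wait(T1) -> count=0 queue=[] holders={T1,T4}
Step 5: wait(T3) -> count=0 queue=[T3] holders={T1,T4}
Step 6: wait(T2) -> count=0 queue=[T3,T2] holders={T1,T4}
Step 7: signal(T1) -> count=0 queue=[T2] holders={T3,T4}
Step 8: signal(T4) -> count=0 queue=[] holders={T2,T3}
Final holders: {T2,T3} -> T3 in holders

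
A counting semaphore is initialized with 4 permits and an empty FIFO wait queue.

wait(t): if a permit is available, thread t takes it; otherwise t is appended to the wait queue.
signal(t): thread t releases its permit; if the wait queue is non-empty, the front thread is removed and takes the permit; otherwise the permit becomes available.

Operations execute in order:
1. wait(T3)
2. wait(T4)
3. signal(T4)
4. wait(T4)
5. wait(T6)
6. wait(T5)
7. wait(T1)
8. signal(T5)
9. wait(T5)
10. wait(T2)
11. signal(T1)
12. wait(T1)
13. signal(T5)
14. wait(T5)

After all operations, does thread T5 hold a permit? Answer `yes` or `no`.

Step 1: wait(T3) -> count=3 queue=[] holders={T3}
Step 2: wait(T4) -> count=2 queue=[] holders={T3,T4}
Step 3: signal(T4) -> count=3 queue=[] holders={T3}
Step 4: wait(T4) -> count=2 queue=[] holders={T3,T4}
Step 5: wait(T6) -> count=1 queue=[] holders={T3,T4,T6}
Step 6: wait(T5) -> count=0 queue=[] holders={T3,T4,T5,T6}
Step 7: wait(T1) -> count=0 queue=[T1] holders={T3,T4,T5,T6}
Step 8: signal(T5) -> count=0 queue=[] holders={T1,T3,T4,T6}
Step 9: wait(T5) -> count=0 queue=[T5] holders={T1,T3,T4,T6}
Step 10: wait(T2) -> count=0 queue=[T5,T2] holders={T1,T3,T4,T6}
Step 11: signal(T1) -> count=0 queue=[T2] holders={T3,T4,T5,T6}
Step 12: wait(T1) -> count=0 queue=[T2,T1] holders={T3,T4,T5,T6}
Step 13: signal(T5) -> count=0 queue=[T1] holders={T2,T3,T4,T6}
Step 14: wait(T5) -> count=0 queue=[T1,T5] holders={T2,T3,T4,T6}
Final holders: {T2,T3,T4,T6} -> T5 not in holders

Answer: no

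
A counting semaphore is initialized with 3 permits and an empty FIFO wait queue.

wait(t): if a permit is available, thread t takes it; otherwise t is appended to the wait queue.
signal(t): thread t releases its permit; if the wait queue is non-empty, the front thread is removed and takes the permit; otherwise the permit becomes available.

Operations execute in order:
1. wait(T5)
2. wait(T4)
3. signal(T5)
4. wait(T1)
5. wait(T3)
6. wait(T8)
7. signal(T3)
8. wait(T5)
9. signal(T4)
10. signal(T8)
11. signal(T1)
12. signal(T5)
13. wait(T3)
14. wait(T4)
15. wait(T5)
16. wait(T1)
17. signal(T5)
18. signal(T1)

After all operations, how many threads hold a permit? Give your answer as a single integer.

Step 1: wait(T5) -> count=2 queue=[] holders={T5}
Step 2: wait(T4) -> count=1 queue=[] holders={T4,T5}
Step 3: signal(T5) -> count=2 queue=[] holders={T4}
Step 4: wait(T1) -> count=1 queue=[] holders={T1,T4}
Step 5: wait(T3) -> count=0 queue=[] holders={T1,T3,T4}
Step 6: wait(T8) -> count=0 queue=[T8] holders={T1,T3,T4}
Step 7: signal(T3) -> count=0 queue=[] holders={T1,T4,T8}
Step 8: wait(T5) -> count=0 queue=[T5] holders={T1,T4,T8}
Step 9: signal(T4) -> count=0 queue=[] holders={T1,T5,T8}
Step 10: signal(T8) -> count=1 queue=[] holders={T1,T5}
Step 11: signal(T1) -> count=2 queue=[] holders={T5}
Step 12: signal(T5) -> count=3 queue=[] holders={none}
Step 13: wait(T3) -> count=2 queue=[] holders={T3}
Step 14: wait(T4) -> count=1 queue=[] holders={T3,T4}
Step 15: wait(T5) -> count=0 queue=[] holders={T3,T4,T5}
Step 16: wait(T1) -> count=0 queue=[T1] holders={T3,T4,T5}
Step 17: signal(T5) -> count=0 queue=[] holders={T1,T3,T4}
Step 18: signal(T1) -> count=1 queue=[] holders={T3,T4}
Final holders: {T3,T4} -> 2 thread(s)

Answer: 2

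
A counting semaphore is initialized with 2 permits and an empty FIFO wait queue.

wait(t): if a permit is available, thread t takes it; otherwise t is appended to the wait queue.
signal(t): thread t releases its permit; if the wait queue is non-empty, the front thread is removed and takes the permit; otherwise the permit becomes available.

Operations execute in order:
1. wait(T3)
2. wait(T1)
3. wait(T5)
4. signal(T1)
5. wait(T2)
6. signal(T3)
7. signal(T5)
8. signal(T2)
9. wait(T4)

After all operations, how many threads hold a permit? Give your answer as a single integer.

Step 1: wait(T3) -> count=1 queue=[] holders={T3}
Step 2: wait(T1) -> count=0 queue=[] holders={T1,T3}
Step 3: wait(T5) -> count=0 queue=[T5] holders={T1,T3}
Step 4: signal(T1) -> count=0 queue=[] holders={T3,T5}
Step 5: wait(T2) -> count=0 queue=[T2] holders={T3,T5}
Step 6: signal(T3) -> count=0 queue=[] holders={T2,T5}
Step 7: signal(T5) -> count=1 queue=[] holders={T2}
Step 8: signal(T2) -> count=2 queue=[] holders={none}
Step 9: wait(T4) -> count=1 queue=[] holders={T4}
Final holders: {T4} -> 1 thread(s)

Answer: 1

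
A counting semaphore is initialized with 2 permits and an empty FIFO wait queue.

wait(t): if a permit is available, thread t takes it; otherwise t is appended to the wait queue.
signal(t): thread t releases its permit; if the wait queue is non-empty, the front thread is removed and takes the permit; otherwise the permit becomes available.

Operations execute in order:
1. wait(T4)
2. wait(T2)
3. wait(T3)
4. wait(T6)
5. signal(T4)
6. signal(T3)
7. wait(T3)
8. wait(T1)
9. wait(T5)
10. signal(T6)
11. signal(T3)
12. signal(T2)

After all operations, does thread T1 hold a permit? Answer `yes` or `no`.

Answer: yes

Derivation:
Step 1: wait(T4) -> count=1 queue=[] holders={T4}
Step 2: wait(T2) -> count=0 queue=[] holders={T2,T4}
Step 3: wait(T3) -> count=0 queue=[T3] holders={T2,T4}
Step 4: wait(T6) -> count=0 queue=[T3,T6] holders={T2,T4}
Step 5: signal(T4) -> count=0 queue=[T6] holders={T2,T3}
Step 6: signal(T3) -> count=0 queue=[] holders={T2,T6}
Step 7: wait(T3) -> count=0 queue=[T3] holders={T2,T6}
Step 8: wait(T1) -> count=0 queue=[T3,T1] holders={T2,T6}
Step 9: wait(T5) -> count=0 queue=[T3,T1,T5] holders={T2,T6}
Step 10: signal(T6) -> count=0 queue=[T1,T5] holders={T2,T3}
Step 11: signal(T3) -> count=0 queue=[T5] holders={T1,T2}
Step 12: signal(T2) -> count=0 queue=[] holders={T1,T5}
Final holders: {T1,T5} -> T1 in holders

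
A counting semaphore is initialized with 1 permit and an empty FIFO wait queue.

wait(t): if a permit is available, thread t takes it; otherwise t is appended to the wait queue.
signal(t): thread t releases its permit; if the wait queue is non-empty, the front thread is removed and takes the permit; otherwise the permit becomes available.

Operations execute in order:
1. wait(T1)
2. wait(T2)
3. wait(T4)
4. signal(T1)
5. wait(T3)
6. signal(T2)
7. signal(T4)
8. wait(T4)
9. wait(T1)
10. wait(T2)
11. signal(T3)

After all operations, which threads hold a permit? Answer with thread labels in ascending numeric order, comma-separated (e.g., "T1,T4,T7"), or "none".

Step 1: wait(T1) -> count=0 queue=[] holders={T1}
Step 2: wait(T2) -> count=0 queue=[T2] holders={T1}
Step 3: wait(T4) -> count=0 queue=[T2,T4] holders={T1}
Step 4: signal(T1) -> count=0 queue=[T4] holders={T2}
Step 5: wait(T3) -> count=0 queue=[T4,T3] holders={T2}
Step 6: signal(T2) -> count=0 queue=[T3] holders={T4}
Step 7: signal(T4) -> count=0 queue=[] holders={T3}
Step 8: wait(T4) -> count=0 queue=[T4] holders={T3}
Step 9: wait(T1) -> count=0 queue=[T4,T1] holders={T3}
Step 10: wait(T2) -> count=0 queue=[T4,T1,T2] holders={T3}
Step 11: signal(T3) -> count=0 queue=[T1,T2] holders={T4}
Final holders: T4

Answer: T4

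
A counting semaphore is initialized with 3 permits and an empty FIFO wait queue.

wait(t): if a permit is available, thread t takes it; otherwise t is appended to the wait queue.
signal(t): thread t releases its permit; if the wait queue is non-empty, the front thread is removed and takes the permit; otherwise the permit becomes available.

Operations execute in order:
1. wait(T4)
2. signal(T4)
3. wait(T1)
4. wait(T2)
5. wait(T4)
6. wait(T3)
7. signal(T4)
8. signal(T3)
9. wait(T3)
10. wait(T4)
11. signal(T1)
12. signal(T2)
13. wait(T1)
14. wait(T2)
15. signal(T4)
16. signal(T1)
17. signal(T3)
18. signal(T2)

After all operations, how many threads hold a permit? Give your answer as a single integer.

Step 1: wait(T4) -> count=2 queue=[] holders={T4}
Step 2: signal(T4) -> count=3 queue=[] holders={none}
Step 3: wait(T1) -> count=2 queue=[] holders={T1}
Step 4: wait(T2) -> count=1 queue=[] holders={T1,T2}
Step 5: wait(T4) -> count=0 queue=[] holders={T1,T2,T4}
Step 6: wait(T3) -> count=0 queue=[T3] holders={T1,T2,T4}
Step 7: signal(T4) -> count=0 queue=[] holders={T1,T2,T3}
Step 8: signal(T3) -> count=1 queue=[] holders={T1,T2}
Step 9: wait(T3) -> count=0 queue=[] holders={T1,T2,T3}
Step 10: wait(T4) -> count=0 queue=[T4] holders={T1,T2,T3}
Step 11: signal(T1) -> count=0 queue=[] holders={T2,T3,T4}
Step 12: signal(T2) -> count=1 queue=[] holders={T3,T4}
Step 13: wait(T1) -> count=0 queue=[] holders={T1,T3,T4}
Step 14: wait(T2) -> count=0 queue=[T2] holders={T1,T3,T4}
Step 15: signal(T4) -> count=0 queue=[] holders={T1,T2,T3}
Step 16: signal(T1) -> count=1 queue=[] holders={T2,T3}
Step 17: signal(T3) -> count=2 queue=[] holders={T2}
Step 18: signal(T2) -> count=3 queue=[] holders={none}
Final holders: {none} -> 0 thread(s)

Answer: 0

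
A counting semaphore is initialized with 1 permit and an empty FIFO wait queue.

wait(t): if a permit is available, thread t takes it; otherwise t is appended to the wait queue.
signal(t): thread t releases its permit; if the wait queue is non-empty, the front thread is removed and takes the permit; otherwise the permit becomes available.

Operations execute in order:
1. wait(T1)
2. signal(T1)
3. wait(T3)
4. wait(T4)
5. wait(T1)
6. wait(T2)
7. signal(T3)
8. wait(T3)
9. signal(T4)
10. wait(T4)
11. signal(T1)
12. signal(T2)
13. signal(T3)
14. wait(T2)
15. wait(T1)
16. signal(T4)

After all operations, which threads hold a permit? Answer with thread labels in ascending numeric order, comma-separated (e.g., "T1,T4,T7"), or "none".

Step 1: wait(T1) -> count=0 queue=[] holders={T1}
Step 2: signal(T1) -> count=1 queue=[] holders={none}
Step 3: wait(T3) -> count=0 queue=[] holders={T3}
Step 4: wait(T4) -> count=0 queue=[T4] holders={T3}
Step 5: wait(T1) -> count=0 queue=[T4,T1] holders={T3}
Step 6: wait(T2) -> count=0 queue=[T4,T1,T2] holders={T3}
Step 7: signal(T3) -> count=0 queue=[T1,T2] holders={T4}
Step 8: wait(T3) -> count=0 queue=[T1,T2,T3] holders={T4}
Step 9: signal(T4) -> count=0 queue=[T2,T3] holders={T1}
Step 10: wait(T4) -> count=0 queue=[T2,T3,T4] holders={T1}
Step 11: signal(T1) -> count=0 queue=[T3,T4] holders={T2}
Step 12: signal(T2) -> count=0 queue=[T4] holders={T3}
Step 13: signal(T3) -> count=0 queue=[] holders={T4}
Step 14: wait(T2) -> count=0 queue=[T2] holders={T4}
Step 15: wait(T1) -> count=0 queue=[T2,T1] holders={T4}
Step 16: signal(T4) -> count=0 queue=[T1] holders={T2}
Final holders: T2

Answer: T2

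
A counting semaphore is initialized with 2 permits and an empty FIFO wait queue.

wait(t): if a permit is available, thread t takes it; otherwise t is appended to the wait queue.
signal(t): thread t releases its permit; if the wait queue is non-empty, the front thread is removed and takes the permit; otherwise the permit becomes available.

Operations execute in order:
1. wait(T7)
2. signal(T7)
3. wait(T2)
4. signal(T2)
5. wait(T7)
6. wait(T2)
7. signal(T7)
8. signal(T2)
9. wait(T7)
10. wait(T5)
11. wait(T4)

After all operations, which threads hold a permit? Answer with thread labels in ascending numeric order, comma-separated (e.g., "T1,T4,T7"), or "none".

Step 1: wait(T7) -> count=1 queue=[] holders={T7}
Step 2: signal(T7) -> count=2 queue=[] holders={none}
Step 3: wait(T2) -> count=1 queue=[] holders={T2}
Step 4: signal(T2) -> count=2 queue=[] holders={none}
Step 5: wait(T7) -> count=1 queue=[] holders={T7}
Step 6: wait(T2) -> count=0 queue=[] holders={T2,T7}
Step 7: signal(T7) -> count=1 queue=[] holders={T2}
Step 8: signal(T2) -> count=2 queue=[] holders={none}
Step 9: wait(T7) -> count=1 queue=[] holders={T7}
Step 10: wait(T5) -> count=0 queue=[] holders={T5,T7}
Step 11: wait(T4) -> count=0 queue=[T4] holders={T5,T7}
Final holders: T5,T7

Answer: T5,T7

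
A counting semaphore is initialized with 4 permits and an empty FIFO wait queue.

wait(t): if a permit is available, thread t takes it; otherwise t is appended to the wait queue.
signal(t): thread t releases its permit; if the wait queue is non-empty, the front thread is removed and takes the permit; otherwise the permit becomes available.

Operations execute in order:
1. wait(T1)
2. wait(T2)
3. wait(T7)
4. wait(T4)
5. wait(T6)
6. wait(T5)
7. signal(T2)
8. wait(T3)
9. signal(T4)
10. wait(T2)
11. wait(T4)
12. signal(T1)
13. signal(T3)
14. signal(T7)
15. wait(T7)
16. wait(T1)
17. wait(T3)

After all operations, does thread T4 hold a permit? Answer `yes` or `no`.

Step 1: wait(T1) -> count=3 queue=[] holders={T1}
Step 2: wait(T2) -> count=2 queue=[] holders={T1,T2}
Step 3: wait(T7) -> count=1 queue=[] holders={T1,T2,T7}
Step 4: wait(T4) -> count=0 queue=[] holders={T1,T2,T4,T7}
Step 5: wait(T6) -> count=0 queue=[T6] holders={T1,T2,T4,T7}
Step 6: wait(T5) -> count=0 queue=[T6,T5] holders={T1,T2,T4,T7}
Step 7: signal(T2) -> count=0 queue=[T5] holders={T1,T4,T6,T7}
Step 8: wait(T3) -> count=0 queue=[T5,T3] holders={T1,T4,T6,T7}
Step 9: signal(T4) -> count=0 queue=[T3] holders={T1,T5,T6,T7}
Step 10: wait(T2) -> count=0 queue=[T3,T2] holders={T1,T5,T6,T7}
Step 11: wait(T4) -> count=0 queue=[T3,T2,T4] holders={T1,T5,T6,T7}
Step 12: signal(T1) -> count=0 queue=[T2,T4] holders={T3,T5,T6,T7}
Step 13: signal(T3) -> count=0 queue=[T4] holders={T2,T5,T6,T7}
Step 14: signal(T7) -> count=0 queue=[] holders={T2,T4,T5,T6}
Step 15: wait(T7) -> count=0 queue=[T7] holders={T2,T4,T5,T6}
Step 16: wait(T1) -> count=0 queue=[T7,T1] holders={T2,T4,T5,T6}
Step 17: wait(T3) -> count=0 queue=[T7,T1,T3] holders={T2,T4,T5,T6}
Final holders: {T2,T4,T5,T6} -> T4 in holders

Answer: yes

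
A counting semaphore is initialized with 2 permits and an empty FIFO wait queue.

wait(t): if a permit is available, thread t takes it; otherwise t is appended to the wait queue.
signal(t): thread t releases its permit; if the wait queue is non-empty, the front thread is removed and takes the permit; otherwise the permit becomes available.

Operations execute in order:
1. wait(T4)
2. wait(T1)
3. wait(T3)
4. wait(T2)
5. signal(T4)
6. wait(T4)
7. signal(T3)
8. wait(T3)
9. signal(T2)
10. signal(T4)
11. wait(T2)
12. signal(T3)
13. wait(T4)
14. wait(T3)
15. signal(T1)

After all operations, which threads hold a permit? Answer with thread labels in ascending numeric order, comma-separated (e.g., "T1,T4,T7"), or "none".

Step 1: wait(T4) -> count=1 queue=[] holders={T4}
Step 2: wait(T1) -> count=0 queue=[] holders={T1,T4}
Step 3: wait(T3) -> count=0 queue=[T3] holders={T1,T4}
Step 4: wait(T2) -> count=0 queue=[T3,T2] holders={T1,T4}
Step 5: signal(T4) -> count=0 queue=[T2] holders={T1,T3}
Step 6: wait(T4) -> count=0 queue=[T2,T4] holders={T1,T3}
Step 7: signal(T3) -> count=0 queue=[T4] holders={T1,T2}
Step 8: wait(T3) -> count=0 queue=[T4,T3] holders={T1,T2}
Step 9: signal(T2) -> count=0 queue=[T3] holders={T1,T4}
Step 10: signal(T4) -> count=0 queue=[] holders={T1,T3}
Step 11: wait(T2) -> count=0 queue=[T2] holders={T1,T3}
Step 12: signal(T3) -> count=0 queue=[] holders={T1,T2}
Step 13: wait(T4) -> count=0 queue=[T4] holders={T1,T2}
Step 14: wait(T3) -> count=0 queue=[T4,T3] holders={T1,T2}
Step 15: signal(T1) -> count=0 queue=[T3] holders={T2,T4}
Final holders: T2,T4

Answer: T2,T4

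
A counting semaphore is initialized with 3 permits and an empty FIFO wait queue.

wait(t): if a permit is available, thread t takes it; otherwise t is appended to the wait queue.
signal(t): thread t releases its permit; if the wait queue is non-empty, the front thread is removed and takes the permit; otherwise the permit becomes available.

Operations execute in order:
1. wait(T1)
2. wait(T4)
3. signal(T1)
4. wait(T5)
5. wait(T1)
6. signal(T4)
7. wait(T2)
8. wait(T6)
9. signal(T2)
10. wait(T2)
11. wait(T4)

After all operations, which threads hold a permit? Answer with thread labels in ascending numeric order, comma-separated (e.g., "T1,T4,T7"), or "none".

Step 1: wait(T1) -> count=2 queue=[] holders={T1}
Step 2: wait(T4) -> count=1 queue=[] holders={T1,T4}
Step 3: signal(T1) -> count=2 queue=[] holders={T4}
Step 4: wait(T5) -> count=1 queue=[] holders={T4,T5}
Step 5: wait(T1) -> count=0 queue=[] holders={T1,T4,T5}
Step 6: signal(T4) -> count=1 queue=[] holders={T1,T5}
Step 7: wait(T2) -> count=0 queue=[] holders={T1,T2,T5}
Step 8: wait(T6) -> count=0 queue=[T6] holders={T1,T2,T5}
Step 9: signal(T2) -> count=0 queue=[] holders={T1,T5,T6}
Step 10: wait(T2) -> count=0 queue=[T2] holders={T1,T5,T6}
Step 11: wait(T4) -> count=0 queue=[T2,T4] holders={T1,T5,T6}
Final holders: T1,T5,T6

Answer: T1,T5,T6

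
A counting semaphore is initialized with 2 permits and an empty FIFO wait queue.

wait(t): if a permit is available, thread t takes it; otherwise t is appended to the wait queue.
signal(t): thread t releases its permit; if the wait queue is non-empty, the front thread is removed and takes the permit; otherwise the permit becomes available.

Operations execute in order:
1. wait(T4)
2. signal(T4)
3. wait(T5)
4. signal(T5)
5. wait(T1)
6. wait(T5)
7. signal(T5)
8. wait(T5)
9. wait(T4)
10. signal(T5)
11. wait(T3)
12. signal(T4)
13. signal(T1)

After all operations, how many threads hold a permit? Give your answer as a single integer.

Answer: 1

Derivation:
Step 1: wait(T4) -> count=1 queue=[] holders={T4}
Step 2: signal(T4) -> count=2 queue=[] holders={none}
Step 3: wait(T5) -> count=1 queue=[] holders={T5}
Step 4: signal(T5) -> count=2 queue=[] holders={none}
Step 5: wait(T1) -> count=1 queue=[] holders={T1}
Step 6: wait(T5) -> count=0 queue=[] holders={T1,T5}
Step 7: signal(T5) -> count=1 queue=[] holders={T1}
Step 8: wait(T5) -> count=0 queue=[] holders={T1,T5}
Step 9: wait(T4) -> count=0 queue=[T4] holders={T1,T5}
Step 10: signal(T5) -> count=0 queue=[] holders={T1,T4}
Step 11: wait(T3) -> count=0 queue=[T3] holders={T1,T4}
Step 12: signal(T4) -> count=0 queue=[] holders={T1,T3}
Step 13: signal(T1) -> count=1 queue=[] holders={T3}
Final holders: {T3} -> 1 thread(s)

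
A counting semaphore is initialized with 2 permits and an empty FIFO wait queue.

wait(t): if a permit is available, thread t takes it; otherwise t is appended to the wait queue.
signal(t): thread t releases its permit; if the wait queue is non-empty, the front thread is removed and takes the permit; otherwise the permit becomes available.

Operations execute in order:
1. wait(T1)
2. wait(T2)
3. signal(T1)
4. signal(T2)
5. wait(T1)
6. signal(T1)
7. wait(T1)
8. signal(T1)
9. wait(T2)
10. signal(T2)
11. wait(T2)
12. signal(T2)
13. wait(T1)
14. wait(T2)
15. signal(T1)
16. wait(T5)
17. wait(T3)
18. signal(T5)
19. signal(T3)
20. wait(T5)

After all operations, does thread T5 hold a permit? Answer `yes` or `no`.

Step 1: wait(T1) -> count=1 queue=[] holders={T1}
Step 2: wait(T2) -> count=0 queue=[] holders={T1,T2}
Step 3: signal(T1) -> count=1 queue=[] holders={T2}
Step 4: signal(T2) -> count=2 queue=[] holders={none}
Step 5: wait(T1) -> count=1 queue=[] holders={T1}
Step 6: signal(T1) -> count=2 queue=[] holders={none}
Step 7: wait(T1) -> count=1 queue=[] holders={T1}
Step 8: signal(T1) -> count=2 queue=[] holders={none}
Step 9: wait(T2) -> count=1 queue=[] holders={T2}
Step 10: signal(T2) -> count=2 queue=[] holders={none}
Step 11: wait(T2) -> count=1 queue=[] holders={T2}
Step 12: signal(T2) -> count=2 queue=[] holders={none}
Step 13: wait(T1) -> count=1 queue=[] holders={T1}
Step 14: wait(T2) -> count=0 queue=[] holders={T1,T2}
Step 15: signal(T1) -> count=1 queue=[] holders={T2}
Step 16: wait(T5) -> count=0 queue=[] holders={T2,T5}
Step 17: wait(T3) -> count=0 queue=[T3] holders={T2,T5}
Step 18: signal(T5) -> count=0 queue=[] holders={T2,T3}
Step 19: signal(T3) -> count=1 queue=[] holders={T2}
Step 20: wait(T5) -> count=0 queue=[] holders={T2,T5}
Final holders: {T2,T5} -> T5 in holders

Answer: yes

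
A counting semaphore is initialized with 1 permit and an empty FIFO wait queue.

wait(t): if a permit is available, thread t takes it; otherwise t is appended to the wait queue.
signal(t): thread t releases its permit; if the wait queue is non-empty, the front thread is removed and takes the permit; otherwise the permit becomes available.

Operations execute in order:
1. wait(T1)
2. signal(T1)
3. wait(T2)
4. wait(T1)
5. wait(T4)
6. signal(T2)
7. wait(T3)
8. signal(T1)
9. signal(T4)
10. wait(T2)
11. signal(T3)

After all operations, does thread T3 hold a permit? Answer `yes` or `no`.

Answer: no

Derivation:
Step 1: wait(T1) -> count=0 queue=[] holders={T1}
Step 2: signal(T1) -> count=1 queue=[] holders={none}
Step 3: wait(T2) -> count=0 queue=[] holders={T2}
Step 4: wait(T1) -> count=0 queue=[T1] holders={T2}
Step 5: wait(T4) -> count=0 queue=[T1,T4] holders={T2}
Step 6: signal(T2) -> count=0 queue=[T4] holders={T1}
Step 7: wait(T3) -> count=0 queue=[T4,T3] holders={T1}
Step 8: signal(T1) -> count=0 queue=[T3] holders={T4}
Step 9: signal(T4) -> count=0 queue=[] holders={T3}
Step 10: wait(T2) -> count=0 queue=[T2] holders={T3}
Step 11: signal(T3) -> count=0 queue=[] holders={T2}
Final holders: {T2} -> T3 not in holders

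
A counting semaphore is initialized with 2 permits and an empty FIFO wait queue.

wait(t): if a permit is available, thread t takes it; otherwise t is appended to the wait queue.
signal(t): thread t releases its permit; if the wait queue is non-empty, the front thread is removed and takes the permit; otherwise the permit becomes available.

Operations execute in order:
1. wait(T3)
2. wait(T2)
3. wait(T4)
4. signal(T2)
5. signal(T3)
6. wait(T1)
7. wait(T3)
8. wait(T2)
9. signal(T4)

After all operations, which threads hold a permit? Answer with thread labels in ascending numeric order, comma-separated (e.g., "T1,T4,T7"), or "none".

Answer: T1,T3

Derivation:
Step 1: wait(T3) -> count=1 queue=[] holders={T3}
Step 2: wait(T2) -> count=0 queue=[] holders={T2,T3}
Step 3: wait(T4) -> count=0 queue=[T4] holders={T2,T3}
Step 4: signal(T2) -> count=0 queue=[] holders={T3,T4}
Step 5: signal(T3) -> count=1 queue=[] holders={T4}
Step 6: wait(T1) -> count=0 queue=[] holders={T1,T4}
Step 7: wait(T3) -> count=0 queue=[T3] holders={T1,T4}
Step 8: wait(T2) -> count=0 queue=[T3,T2] holders={T1,T4}
Step 9: signal(T4) -> count=0 queue=[T2] holders={T1,T3}
Final holders: T1,T3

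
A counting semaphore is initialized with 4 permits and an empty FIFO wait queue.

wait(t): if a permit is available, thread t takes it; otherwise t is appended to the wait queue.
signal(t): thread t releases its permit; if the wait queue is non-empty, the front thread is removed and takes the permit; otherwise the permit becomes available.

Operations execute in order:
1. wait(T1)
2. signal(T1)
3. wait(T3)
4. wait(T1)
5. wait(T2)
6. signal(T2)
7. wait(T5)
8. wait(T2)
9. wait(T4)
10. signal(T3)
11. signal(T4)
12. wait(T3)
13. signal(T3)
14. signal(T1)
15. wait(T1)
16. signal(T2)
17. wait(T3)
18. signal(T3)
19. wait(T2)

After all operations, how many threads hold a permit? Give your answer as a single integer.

Step 1: wait(T1) -> count=3 queue=[] holders={T1}
Step 2: signal(T1) -> count=4 queue=[] holders={none}
Step 3: wait(T3) -> count=3 queue=[] holders={T3}
Step 4: wait(T1) -> count=2 queue=[] holders={T1,T3}
Step 5: wait(T2) -> count=1 queue=[] holders={T1,T2,T3}
Step 6: signal(T2) -> count=2 queue=[] holders={T1,T3}
Step 7: wait(T5) -> count=1 queue=[] holders={T1,T3,T5}
Step 8: wait(T2) -> count=0 queue=[] holders={T1,T2,T3,T5}
Step 9: wait(T4) -> count=0 queue=[T4] holders={T1,T2,T3,T5}
Step 10: signal(T3) -> count=0 queue=[] holders={T1,T2,T4,T5}
Step 11: signal(T4) -> count=1 queue=[] holders={T1,T2,T5}
Step 12: wait(T3) -> count=0 queue=[] holders={T1,T2,T3,T5}
Step 13: signal(T3) -> count=1 queue=[] holders={T1,T2,T5}
Step 14: signal(T1) -> count=2 queue=[] holders={T2,T5}
Step 15: wait(T1) -> count=1 queue=[] holders={T1,T2,T5}
Step 16: signal(T2) -> count=2 queue=[] holders={T1,T5}
Step 17: wait(T3) -> count=1 queue=[] holders={T1,T3,T5}
Step 18: signal(T3) -> count=2 queue=[] holders={T1,T5}
Step 19: wait(T2) -> count=1 queue=[] holders={T1,T2,T5}
Final holders: {T1,T2,T5} -> 3 thread(s)

Answer: 3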